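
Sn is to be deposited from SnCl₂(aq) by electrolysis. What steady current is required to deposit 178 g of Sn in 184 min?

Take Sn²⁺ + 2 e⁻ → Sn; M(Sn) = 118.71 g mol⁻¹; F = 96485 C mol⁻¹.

n(Sn) = 178 / 118.71 = 1.499 mol.
n(e⁻) = 2 × 1.499 = 2.999 mol.
Q = n(e⁻)·F = 2.999 × 96485 = 289300 C.
I = Q/t = 289300 / 11040 s = 26.2 A.

26.2 A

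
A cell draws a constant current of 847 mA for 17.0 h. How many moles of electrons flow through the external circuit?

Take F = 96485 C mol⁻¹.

0.537 mol

Q = I·t = 0.8470 A × 61200 s = 51840 C.
n(e⁻) = Q/F = 51840 / 96485 = 0.537 mol.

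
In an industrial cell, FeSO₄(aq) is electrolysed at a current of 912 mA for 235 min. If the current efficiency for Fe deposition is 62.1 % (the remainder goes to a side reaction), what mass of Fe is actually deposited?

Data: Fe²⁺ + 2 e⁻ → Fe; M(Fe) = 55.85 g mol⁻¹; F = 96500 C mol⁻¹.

2.31 g

Q = I·t = 0.9120 × 14100 = 12860 C.
n(e⁻) = 12860/96500 = 0.1333 mol; theoretically n(Fe) = 0.1333/2 = 0.06663 mol, m_theo = 3.721 g.
At 62.1 % efficiency, m_actual = 0.621 × 3.721 = 2.31 g.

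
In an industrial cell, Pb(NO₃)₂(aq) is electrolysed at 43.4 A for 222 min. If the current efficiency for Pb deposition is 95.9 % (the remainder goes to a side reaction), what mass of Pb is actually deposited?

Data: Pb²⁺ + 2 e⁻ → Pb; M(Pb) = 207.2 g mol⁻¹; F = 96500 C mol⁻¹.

595 g

Q = I·t = 43.40 × 13320 = 578100 C.
n(e⁻) = 578100/96500 = 5.991 mol; theoretically n(Pb) = 5.991/2 = 2.995 mol, m_theo = 620.6 g.
At 95.9 % efficiency, m_actual = 0.959 × 620.6 = 595 g.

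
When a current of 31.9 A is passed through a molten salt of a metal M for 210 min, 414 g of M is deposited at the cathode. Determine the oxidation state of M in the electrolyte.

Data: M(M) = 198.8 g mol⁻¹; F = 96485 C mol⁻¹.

+2

Q = I·t = 31.90 A × 12600 s = 401900 C, so n(e⁻) = 401900/96485 = 4.166 mol.
n(M) deposited = 414 / 198.8 = 2.082 mol.
Electrons per atom = n(e⁻)/n(M) = 4.166 / 2.082 = 2.00 ≈ 2, so the ion is M²⁺.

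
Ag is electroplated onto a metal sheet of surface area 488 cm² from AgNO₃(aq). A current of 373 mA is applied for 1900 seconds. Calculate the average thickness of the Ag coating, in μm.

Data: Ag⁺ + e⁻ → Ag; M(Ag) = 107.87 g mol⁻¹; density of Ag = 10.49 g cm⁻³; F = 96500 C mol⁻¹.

1.55 μm

Q = I·t = 0.3730 × 1900.0 = 708.7 C; n(e⁻) = 0.007344 mol.
n(Ag) = n(e⁻)/1 = 0.007344 mol, so m = 0.007344 × 107.87 = 0.7922 g.
Volume = m/ρ = 0.7922 / 10.49 = 0.07552 cm³.
Thickness = V/A = 0.07552 / 488 = 1.55 × 10⁻⁴ cm = 1.55 μm.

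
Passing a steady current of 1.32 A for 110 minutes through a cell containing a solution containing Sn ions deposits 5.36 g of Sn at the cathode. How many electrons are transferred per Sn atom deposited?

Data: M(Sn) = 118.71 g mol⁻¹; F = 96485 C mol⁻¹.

Q = I·t = 1.320 A × 6600.0 s = 8712 C, so n(e⁻) = 8712/96485 = 0.09029 mol.
n(Sn) deposited = 5.36 / 118.71 = 0.04515 mol.
Electrons per atom = n(e⁻)/n(Sn) = 0.09029 / 0.04515 = 2.00 ≈ 2, so the ion is Sn²⁺.

2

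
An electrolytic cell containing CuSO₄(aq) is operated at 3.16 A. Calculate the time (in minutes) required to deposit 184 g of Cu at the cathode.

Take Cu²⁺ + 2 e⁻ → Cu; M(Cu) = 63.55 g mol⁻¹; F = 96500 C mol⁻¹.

2950 min

n(Cu) = m/M = 184 / 63.55 = 2.895 mol.
Each Cu atom requires 2 electrons, so n(e⁻) = 2 × 2.895 = 5.791 mol.
Q = n(e⁻)·F = 5.791 × 96500 = 558800 C.
t = Q/I = 558800 / 3.160 A = 176800 s = 2950 min.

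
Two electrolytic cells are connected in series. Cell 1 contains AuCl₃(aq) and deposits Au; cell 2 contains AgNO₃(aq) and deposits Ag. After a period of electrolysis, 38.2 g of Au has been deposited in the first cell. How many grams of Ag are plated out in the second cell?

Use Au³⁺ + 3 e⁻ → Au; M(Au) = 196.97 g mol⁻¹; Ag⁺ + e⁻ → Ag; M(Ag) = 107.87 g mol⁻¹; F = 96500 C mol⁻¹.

62.8 g

n(Au) = 38.2 / 196.97 = 0.1939 mol.
Since Au³⁺ + 3 e⁻ → Au, n(e⁻) passed = 3 × 0.1939 = 0.5818 mol.
Cells in series carry the same charge, so the same 0.5818 mol of electrons passes through cell 2.
Ag⁺ + e⁻ → Ag, so n(Ag) = 0.5818 / 1 = 0.5818 mol.
m(Ag) = 0.5818 × 107.87 = 62.8 g.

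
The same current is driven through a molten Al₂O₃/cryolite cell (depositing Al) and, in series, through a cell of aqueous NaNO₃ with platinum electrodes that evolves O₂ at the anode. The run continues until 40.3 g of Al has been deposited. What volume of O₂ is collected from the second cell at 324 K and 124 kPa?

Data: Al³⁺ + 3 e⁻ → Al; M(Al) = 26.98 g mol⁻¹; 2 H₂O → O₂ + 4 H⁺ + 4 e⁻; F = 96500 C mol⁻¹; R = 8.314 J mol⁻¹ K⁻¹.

n(Al) = 40.3 / 26.98 = 1.494 mol, so n(e⁻) = 3 × 1.494 = 4.481 mol.
The cells are in series, so the same 4.481 mol of electrons passes through the second cell.
2 H₂O → O₂ + 4 H⁺ + 4 e⁻ — 4 mol e⁻ per mol O₂, so n(O₂) = 4.481/4 = 1.120 mol.
V = nRT/P = (1.120 × 8.314 × 324) / (124 × 10³) = 0.0243 m³ = 24.3 L.

24.3 L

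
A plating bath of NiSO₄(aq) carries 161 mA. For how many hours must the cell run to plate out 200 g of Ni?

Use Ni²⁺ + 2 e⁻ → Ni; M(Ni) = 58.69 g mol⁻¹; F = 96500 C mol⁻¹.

1130 h

n(Ni) = m/M = 200 / 58.69 = 3.408 mol.
Each Ni atom requires 2 electrons, so n(e⁻) = 2 × 3.408 = 6.815 mol.
Q = n(e⁻)·F = 6.815 × 96500 = 657700 C.
t = Q/I = 657700 / 0.1610 A = 4085000 s = 1130 h.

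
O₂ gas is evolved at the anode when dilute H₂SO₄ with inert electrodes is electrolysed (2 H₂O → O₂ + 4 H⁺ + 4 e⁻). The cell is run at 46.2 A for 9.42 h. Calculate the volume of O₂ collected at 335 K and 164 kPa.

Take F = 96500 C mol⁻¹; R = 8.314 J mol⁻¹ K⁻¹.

Q = I·t = 46.20 A × 33912 s = 1567000 C.
n(e⁻) = Q/F = 1567000 / 96500 = 16.24 mol.
4 electrons are transferred per O₂ molecule, so n(O₂) = 16.24 / 4 = 4.059 mol.
V = nRT/P = (4.059 × 8.314 × 335) / (164 × 10³ Pa) = 0.0689 m³ = 68.9 L.

68.9 L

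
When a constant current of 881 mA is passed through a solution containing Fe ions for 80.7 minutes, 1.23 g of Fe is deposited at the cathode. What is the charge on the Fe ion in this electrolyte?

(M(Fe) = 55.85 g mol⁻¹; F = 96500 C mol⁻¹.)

Q = I·t = 0.8810 A × 4842.0 s = 4266 C, so n(e⁻) = 4266/96500 = 0.04421 mol.
n(Fe) deposited = 1.23 / 55.85 = 0.02202 mol.
Electrons per atom = n(e⁻)/n(Fe) = 0.04421 / 0.02202 = 2.01 ≈ 2, so the ion is Fe²⁺.

+2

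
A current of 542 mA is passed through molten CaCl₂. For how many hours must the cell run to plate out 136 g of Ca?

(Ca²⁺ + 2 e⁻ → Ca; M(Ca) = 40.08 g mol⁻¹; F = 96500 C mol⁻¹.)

336 h

n(Ca) = m/M = 136 / 40.08 = 3.393 mol.
Each Ca atom requires 2 electrons, so n(e⁻) = 2 × 3.393 = 6.786 mol.
Q = n(e⁻)·F = 6.786 × 96500 = 654900 C.
t = Q/I = 654900 / 0.5420 A = 1208000 s = 336 h.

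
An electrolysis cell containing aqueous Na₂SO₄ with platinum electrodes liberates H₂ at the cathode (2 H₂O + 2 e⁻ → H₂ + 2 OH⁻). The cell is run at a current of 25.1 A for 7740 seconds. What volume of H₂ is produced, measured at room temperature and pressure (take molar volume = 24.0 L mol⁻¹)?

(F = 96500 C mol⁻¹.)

Q = I·t = 25.10 A × 7740.0 s = 194300 C.
n(e⁻) = Q/F = 194300 / 96500 = 2.013 mol.
2 electrons are transferred per H₂ molecule, so n(H₂) = 2.013 / 2 = 1.007 mol.
V = n × V_m = 1.007 × 24.0 = 24.2 L.

24.2 L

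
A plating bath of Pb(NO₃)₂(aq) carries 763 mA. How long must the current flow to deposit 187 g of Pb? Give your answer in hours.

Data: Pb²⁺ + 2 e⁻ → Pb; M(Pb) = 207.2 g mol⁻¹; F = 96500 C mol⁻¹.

n(Pb) = m/M = 187 / 207.2 = 0.9025 mol.
Each Pb atom requires 2 electrons, so n(e⁻) = 2 × 0.9025 = 1.805 mol.
Q = n(e⁻)·F = 1.805 × 96500 = 174200 C.
t = Q/I = 174200 / 0.7630 A = 228300 s = 63.4 h.

63.4 h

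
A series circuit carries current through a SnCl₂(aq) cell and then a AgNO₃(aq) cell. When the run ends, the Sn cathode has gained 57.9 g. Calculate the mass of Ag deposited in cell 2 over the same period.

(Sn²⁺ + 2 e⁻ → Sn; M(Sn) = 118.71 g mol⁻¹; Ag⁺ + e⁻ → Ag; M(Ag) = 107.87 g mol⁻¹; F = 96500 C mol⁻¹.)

105 g

n(Sn) = 57.9 / 118.71 = 0.4877 mol.
Since Sn²⁺ + 2 e⁻ → Sn, n(e⁻) passed = 2 × 0.4877 = 0.9755 mol.
Cells in series carry the same charge, so the same 0.9755 mol of electrons passes through cell 2.
Ag⁺ + e⁻ → Ag, so n(Ag) = 0.9755 / 1 = 0.9755 mol.
m(Ag) = 0.9755 × 107.87 = 105 g.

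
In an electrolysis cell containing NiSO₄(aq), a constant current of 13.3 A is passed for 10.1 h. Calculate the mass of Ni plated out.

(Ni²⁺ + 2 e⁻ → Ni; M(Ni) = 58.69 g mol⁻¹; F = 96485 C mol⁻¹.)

Q = I·t = 13.30 A × 36360 s = 483600 C.
n(e⁻) = Q/F = 483600 / 96485 = 5.012 mol.
Ni²⁺ + 2 e⁻ → Ni, so n(Ni) = n(e⁻)/2 = 2.506 mol.
m = n·M = 2.506 × 58.69 = 147 g.

147 g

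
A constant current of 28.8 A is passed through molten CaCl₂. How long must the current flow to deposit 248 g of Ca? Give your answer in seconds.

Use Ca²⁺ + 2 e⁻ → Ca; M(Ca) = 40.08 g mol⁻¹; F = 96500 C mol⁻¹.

41500 s

n(Ca) = m/M = 248 / 40.08 = 6.188 mol.
Each Ca atom requires 2 electrons, so n(e⁻) = 2 × 6.188 = 12.38 mol.
Q = n(e⁻)·F = 12.38 × 96500 = 1194000 C.
t = Q/I = 1194000 / 28.80 A = 41470 s.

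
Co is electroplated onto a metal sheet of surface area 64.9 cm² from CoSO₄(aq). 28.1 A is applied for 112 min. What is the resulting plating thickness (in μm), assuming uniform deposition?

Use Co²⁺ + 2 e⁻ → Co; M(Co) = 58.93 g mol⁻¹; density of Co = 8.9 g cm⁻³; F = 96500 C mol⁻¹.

Q = I·t = 28.10 × 6720.0 = 188800 C; n(e⁻) = 1.957 mol.
n(Co) = n(e⁻)/2 = 0.9784 mol, so m = 0.9784 × 58.93 = 57.66 g.
Volume = m/ρ = 57.66 / 8.9 = 6.478 cm³.
Thickness = V/A = 6.478 / 64.9 = 0.0998 cm = 998 μm.

998 μm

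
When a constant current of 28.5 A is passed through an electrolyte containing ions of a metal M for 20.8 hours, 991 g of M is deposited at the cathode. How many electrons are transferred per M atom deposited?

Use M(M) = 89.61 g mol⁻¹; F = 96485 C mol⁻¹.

Q = I·t = 28.50 A × 74880 s = 2134000 C, so n(e⁻) = 2134000/96485 = 22.12 mol.
n(M) deposited = 991 / 89.61 = 11.06 mol.
Electrons per atom = n(e⁻)/n(M) = 22.12 / 11.06 = 2.00 ≈ 2, so the ion is M²⁺.

2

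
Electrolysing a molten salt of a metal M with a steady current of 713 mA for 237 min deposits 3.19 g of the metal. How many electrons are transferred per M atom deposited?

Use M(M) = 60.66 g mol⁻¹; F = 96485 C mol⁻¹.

2

Q = I·t = 0.7130 A × 14220 s = 10140 C, so n(e⁻) = 10140/96485 = 0.1051 mol.
n(M) deposited = 3.19 / 60.66 = 0.05259 mol.
Electrons per atom = n(e⁻)/n(M) = 0.1051 / 0.05259 = 2.00 ≈ 2, so the ion is M²⁺.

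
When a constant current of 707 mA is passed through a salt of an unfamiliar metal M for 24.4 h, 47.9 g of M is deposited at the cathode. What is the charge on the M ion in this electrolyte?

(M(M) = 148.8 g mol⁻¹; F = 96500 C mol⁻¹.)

Q = I·t = 0.7070 A × 87840 s = 62100 C, so n(e⁻) = 62100/96500 = 0.6436 mol.
n(M) deposited = 47.9 / 148.8 = 0.3219 mol.
Electrons per atom = n(e⁻)/n(M) = 0.6436 / 0.3219 = 2.00 ≈ 2, so the ion is M²⁺.

+2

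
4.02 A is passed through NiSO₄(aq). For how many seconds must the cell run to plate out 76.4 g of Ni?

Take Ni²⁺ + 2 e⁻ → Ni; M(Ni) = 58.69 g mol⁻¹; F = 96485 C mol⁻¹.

62500 s

n(Ni) = m/M = 76.4 / 58.69 = 1.302 mol.
Each Ni atom requires 2 electrons, so n(e⁻) = 2 × 1.302 = 2.604 mol.
Q = n(e⁻)·F = 2.604 × 96485 = 251200 C.
t = Q/I = 251200 / 4.020 A = 62490 s.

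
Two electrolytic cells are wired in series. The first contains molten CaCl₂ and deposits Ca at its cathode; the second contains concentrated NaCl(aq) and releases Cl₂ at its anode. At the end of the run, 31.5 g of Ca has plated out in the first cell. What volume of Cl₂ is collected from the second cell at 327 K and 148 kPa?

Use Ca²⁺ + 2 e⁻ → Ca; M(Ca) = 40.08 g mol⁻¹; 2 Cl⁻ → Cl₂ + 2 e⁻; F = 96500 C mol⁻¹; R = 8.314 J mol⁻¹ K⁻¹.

n(Ca) = 31.5 / 40.08 = 0.7859 mol, so n(e⁻) = 2 × 0.7859 = 1.572 mol.
The cells are in series, so the same 1.572 mol of electrons passes through the second cell.
2 Cl⁻ → Cl₂ + 2 e⁻ — 2 mol e⁻ per mol Cl₂, so n(Cl₂) = 1.572/2 = 0.7859 mol.
V = nRT/P = (0.7859 × 8.314 × 327) / (148 × 10³) = 0.0144 m³ = 14.4 L.

14.4 L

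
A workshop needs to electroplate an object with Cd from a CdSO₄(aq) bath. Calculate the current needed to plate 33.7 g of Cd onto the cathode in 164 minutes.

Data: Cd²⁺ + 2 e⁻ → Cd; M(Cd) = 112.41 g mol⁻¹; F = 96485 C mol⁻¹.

5.88 A

n(Cd) = 33.7 / 112.41 = 0.2998 mol.
n(e⁻) = 2 × 0.2998 = 0.5996 mol.
Q = n(e⁻)·F = 0.5996 × 96485 = 57850 C.
I = Q/t = 57850 / 9840.0 s = 5.88 A.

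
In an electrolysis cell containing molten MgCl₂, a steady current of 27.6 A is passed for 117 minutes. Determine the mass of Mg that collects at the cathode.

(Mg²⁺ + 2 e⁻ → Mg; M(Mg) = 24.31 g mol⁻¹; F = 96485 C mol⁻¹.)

24.4 g

Q = I·t = 27.60 A × 7020.0 s = 193800 C.
n(e⁻) = Q/F = 193800 / 96485 = 2.008 mol.
Mg²⁺ + 2 e⁻ → Mg, so n(Mg) = n(e⁻)/2 = 1.004 mol.
m = n·M = 1.004 × 24.31 = 24.4 g.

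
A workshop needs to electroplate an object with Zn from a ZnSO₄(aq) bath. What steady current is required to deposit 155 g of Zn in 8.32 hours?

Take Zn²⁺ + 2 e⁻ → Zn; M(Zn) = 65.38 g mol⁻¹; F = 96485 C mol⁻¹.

15.3 A

n(Zn) = 155 / 65.38 = 2.371 mol.
n(e⁻) = 2 × 2.371 = 4.742 mol.
Q = n(e⁻)·F = 4.742 × 96485 = 457500 C.
I = Q/t = 457500 / 29952 s = 15.3 A.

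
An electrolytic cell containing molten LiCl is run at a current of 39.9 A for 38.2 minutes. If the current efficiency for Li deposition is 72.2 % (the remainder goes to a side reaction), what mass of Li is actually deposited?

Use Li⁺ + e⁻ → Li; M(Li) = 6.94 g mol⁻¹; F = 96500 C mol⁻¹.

4.75 g

Q = I·t = 39.90 × 2292.0 = 91450 C.
n(e⁻) = 91450/96500 = 0.9477 mol; theoretically n(Li) = 0.9477/1 = 0.9477 mol, m_theo = 6.577 g.
At 72.2 % efficiency, m_actual = 0.722 × 6.577 = 4.75 g.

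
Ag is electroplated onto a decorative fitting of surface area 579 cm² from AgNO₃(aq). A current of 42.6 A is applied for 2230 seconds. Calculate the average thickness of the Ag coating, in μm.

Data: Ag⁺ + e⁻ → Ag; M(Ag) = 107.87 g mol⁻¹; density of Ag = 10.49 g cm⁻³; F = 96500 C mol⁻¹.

175 μm

Q = I·t = 42.60 × 2230.0 = 95000 C; n(e⁻) = 0.9844 mol.
n(Ag) = n(e⁻)/1 = 0.9844 mol, so m = 0.9844 × 107.87 = 106.2 g.
Volume = m/ρ = 106.2 / 10.49 = 10.12 cm³.
Thickness = V/A = 10.12 / 579 = 0.0175 cm = 175 μm.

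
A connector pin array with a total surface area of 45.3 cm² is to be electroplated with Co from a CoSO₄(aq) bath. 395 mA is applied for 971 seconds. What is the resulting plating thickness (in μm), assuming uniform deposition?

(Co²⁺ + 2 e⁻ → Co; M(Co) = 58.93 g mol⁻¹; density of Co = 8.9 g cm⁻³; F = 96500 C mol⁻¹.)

2.90 μm

Q = I·t = 0.3950 × 971.00 = 383.5 C; n(e⁻) = 0.003975 mol.
n(Co) = n(e⁻)/2 = 0.001987 mol, so m = 0.001987 × 58.93 = 0.1171 g.
Volume = m/ρ = 0.1171 / 8.9 = 0.01316 cm³.
Thickness = V/A = 0.01316 / 45.3 = 2.90 × 10⁻⁴ cm = 2.90 μm.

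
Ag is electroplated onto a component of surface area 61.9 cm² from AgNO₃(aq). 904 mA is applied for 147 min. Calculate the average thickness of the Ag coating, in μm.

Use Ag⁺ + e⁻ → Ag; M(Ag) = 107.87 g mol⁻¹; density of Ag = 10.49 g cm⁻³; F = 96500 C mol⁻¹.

Q = I·t = 0.9040 × 8820.0 = 7973 C; n(e⁻) = 0.08262 mol.
n(Ag) = n(e⁻)/1 = 0.08262 mol, so m = 0.08262 × 107.87 = 8.913 g.
Volume = m/ρ = 8.913 / 10.49 = 0.8496 cm³.
Thickness = V/A = 0.8496 / 61.9 = 0.0137 cm = 137 μm.

137 μm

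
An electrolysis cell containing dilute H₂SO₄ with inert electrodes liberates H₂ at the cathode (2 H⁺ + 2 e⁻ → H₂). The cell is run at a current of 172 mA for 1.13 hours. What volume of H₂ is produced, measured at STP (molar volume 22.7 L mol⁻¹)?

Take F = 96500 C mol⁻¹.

0.0823 L

Q = I·t = 0.1720 A × 4068.0 s = 699.7 C.
n(e⁻) = Q/F = 699.7 / 96500 = 0.007251 mol.
2 electrons are transferred per H₂ molecule, so n(H₂) = 0.007251 / 2 = 0.003625 mol.
V = n × V_m = 0.003625 × 22.7 = 0.0823 L.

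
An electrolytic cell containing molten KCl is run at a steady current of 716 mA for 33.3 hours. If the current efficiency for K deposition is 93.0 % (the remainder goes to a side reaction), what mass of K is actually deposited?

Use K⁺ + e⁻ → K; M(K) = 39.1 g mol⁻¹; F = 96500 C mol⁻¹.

Q = I·t = 0.7160 × 119880 = 85830 C.
n(e⁻) = 85830/96500 = 0.8895 mol; theoretically n(K) = 0.8895/1 = 0.8895 mol, m_theo = 34.78 g.
At 93.0 % efficiency, m_actual = 0.930 × 34.78 = 32.3 g.

32.3 g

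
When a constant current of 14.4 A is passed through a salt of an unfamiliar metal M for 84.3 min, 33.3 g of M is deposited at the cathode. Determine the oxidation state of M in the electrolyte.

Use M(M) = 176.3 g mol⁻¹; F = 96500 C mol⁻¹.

+4

Q = I·t = 14.40 A × 5058.0 s = 72840 C, so n(e⁻) = 72840/96500 = 0.7548 mol.
n(M) deposited = 33.3 / 176.3 = 0.1889 mol.
Electrons per atom = n(e⁻)/n(M) = 0.7548 / 0.1889 = 4.00 ≈ 4, so the ion is M⁴⁺.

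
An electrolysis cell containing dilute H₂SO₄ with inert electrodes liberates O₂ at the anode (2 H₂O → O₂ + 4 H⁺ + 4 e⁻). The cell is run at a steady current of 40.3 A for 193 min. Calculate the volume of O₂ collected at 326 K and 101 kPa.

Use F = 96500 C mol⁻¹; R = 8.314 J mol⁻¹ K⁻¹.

Q = I·t = 40.30 A × 11580 s = 466700 C.
n(e⁻) = Q/F = 466700 / 96500 = 4.836 mol.
4 electrons are transferred per O₂ molecule, so n(O₂) = 4.836 / 4 = 1.209 mol.
V = nRT/P = (1.209 × 8.314 × 326) / (101 × 10³ Pa) = 0.0324 m³ = 32.4 L.

32.4 L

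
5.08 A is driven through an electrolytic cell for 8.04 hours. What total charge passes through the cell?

1.47 × 10⁵ C

Q = I·t = 5.080 A × 28944 s = 1.47 × 10⁵ C.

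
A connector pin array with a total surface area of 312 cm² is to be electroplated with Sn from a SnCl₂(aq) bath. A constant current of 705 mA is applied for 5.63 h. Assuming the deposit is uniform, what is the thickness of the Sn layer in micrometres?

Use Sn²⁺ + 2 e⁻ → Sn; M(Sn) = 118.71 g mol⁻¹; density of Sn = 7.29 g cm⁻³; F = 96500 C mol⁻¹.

Q = I·t = 0.7050 × 20268 = 14290 C; n(e⁻) = 0.1481 mol.
n(Sn) = n(e⁻)/2 = 0.07404 mol, so m = 0.07404 × 118.71 = 8.789 g.
Volume = m/ρ = 8.789 / 7.29 = 1.206 cm³.
Thickness = V/A = 1.206 / 312 = 0.00386 cm = 38.6 μm.

38.6 μm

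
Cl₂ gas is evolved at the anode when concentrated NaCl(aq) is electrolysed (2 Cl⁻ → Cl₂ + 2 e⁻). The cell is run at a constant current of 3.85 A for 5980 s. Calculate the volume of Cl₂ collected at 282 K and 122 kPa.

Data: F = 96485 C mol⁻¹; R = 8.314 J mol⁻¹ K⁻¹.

Q = I·t = 3.850 A × 5980.0 s = 23020 C.
n(e⁻) = Q/F = 23020 / 96485 = 0.2386 mol.
2 electrons are transferred per Cl₂ molecule, so n(Cl₂) = 0.2386 / 2 = 0.1193 mol.
V = nRT/P = (0.1193 × 8.314 × 282) / (122 × 10³ Pa) = 0.00229 m³ = 2.29 L.

2.29 L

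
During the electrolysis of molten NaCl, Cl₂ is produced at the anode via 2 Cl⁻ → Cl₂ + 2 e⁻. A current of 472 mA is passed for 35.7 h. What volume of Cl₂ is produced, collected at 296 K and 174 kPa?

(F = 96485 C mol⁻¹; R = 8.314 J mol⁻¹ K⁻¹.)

Q = I·t = 0.4720 A × 128520 s = 60660 C.
n(e⁻) = Q/F = 60660 / 96485 = 0.6287 mol.
2 electrons are transferred per Cl₂ molecule, so n(Cl₂) = 0.6287 / 2 = 0.3144 mol.
V = nRT/P = (0.3144 × 8.314 × 296) / (174 × 10³ Pa) = 0.00445 m³ = 4.45 L.

4.45 L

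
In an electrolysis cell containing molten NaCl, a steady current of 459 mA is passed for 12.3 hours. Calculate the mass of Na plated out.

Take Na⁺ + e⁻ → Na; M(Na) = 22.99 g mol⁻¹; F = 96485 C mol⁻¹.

Q = I·t = 0.4590 A × 44280 s = 20320 C.
n(e⁻) = Q/F = 20320 / 96485 = 0.2106 mol.
Na⁺ + e⁻ → Na, so n(Na) = n(e⁻)/1 = 0.2106 mol.
m = n·M = 0.2106 × 22.99 = 4.84 g.

4.84 g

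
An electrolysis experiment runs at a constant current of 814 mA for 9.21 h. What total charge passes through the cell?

27000 C

Q = I·t = 0.8140 A × 33156 s = 27000 C.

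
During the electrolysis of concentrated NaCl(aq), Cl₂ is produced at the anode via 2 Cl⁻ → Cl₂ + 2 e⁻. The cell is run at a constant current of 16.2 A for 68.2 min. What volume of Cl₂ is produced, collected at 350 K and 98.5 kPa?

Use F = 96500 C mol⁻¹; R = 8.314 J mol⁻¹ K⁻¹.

Q = I·t = 16.20 A × 4092.0 s = 66290 C.
n(e⁻) = Q/F = 66290 / 96500 = 0.6869 mol.
2 electrons are transferred per Cl₂ molecule, so n(Cl₂) = 0.6869 / 2 = 0.3435 mol.
V = nRT/P = (0.3435 × 8.314 × 350) / (98.5 × 10³ Pa) = 0.0101 m³ = 10.1 L.

10.1 L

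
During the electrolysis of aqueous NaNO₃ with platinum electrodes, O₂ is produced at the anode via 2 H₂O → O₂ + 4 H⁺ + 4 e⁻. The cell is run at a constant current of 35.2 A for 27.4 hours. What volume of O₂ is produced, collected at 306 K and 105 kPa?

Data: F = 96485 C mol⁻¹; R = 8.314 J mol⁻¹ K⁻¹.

Q = I·t = 35.20 A × 98640 s = 3472000 C.
n(e⁻) = Q/F = 3472000 / 96485 = 35.99 mol.
4 electrons are transferred per O₂ molecule, so n(O₂) = 35.99 / 4 = 8.997 mol.
V = nRT/P = (8.997 × 8.314 × 306) / (105 × 10³ Pa) = 0.218 m³ = 218 L.

218 L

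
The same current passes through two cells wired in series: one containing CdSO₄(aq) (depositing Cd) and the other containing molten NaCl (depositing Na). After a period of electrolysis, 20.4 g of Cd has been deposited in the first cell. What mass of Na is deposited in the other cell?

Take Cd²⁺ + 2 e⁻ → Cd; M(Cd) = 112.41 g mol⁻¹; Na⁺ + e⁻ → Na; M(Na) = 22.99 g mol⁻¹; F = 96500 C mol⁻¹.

n(Cd) = 20.4 / 112.41 = 0.1815 mol.
Since Cd²⁺ + 2 e⁻ → Cd, n(e⁻) passed = 2 × 0.1815 = 0.3630 mol.
Cells in series carry the same charge, so the same 0.3630 mol of electrons passes through cell 2.
Na⁺ + e⁻ → Na, so n(Na) = 0.3630 / 1 = 0.3630 mol.
m(Na) = 0.3630 × 22.99 = 8.34 g.

8.34 g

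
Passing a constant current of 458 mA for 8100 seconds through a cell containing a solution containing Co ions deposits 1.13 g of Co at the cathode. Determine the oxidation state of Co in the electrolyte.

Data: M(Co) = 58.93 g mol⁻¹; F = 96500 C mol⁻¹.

+2

Q = I·t = 0.4580 A × 8100.0 s = 3710 C, so n(e⁻) = 3710/96500 = 0.03844 mol.
n(Co) deposited = 1.13 / 58.93 = 0.01918 mol.
Electrons per atom = n(e⁻)/n(Co) = 0.03844 / 0.01918 = 2.00 ≈ 2, so the ion is Co²⁺.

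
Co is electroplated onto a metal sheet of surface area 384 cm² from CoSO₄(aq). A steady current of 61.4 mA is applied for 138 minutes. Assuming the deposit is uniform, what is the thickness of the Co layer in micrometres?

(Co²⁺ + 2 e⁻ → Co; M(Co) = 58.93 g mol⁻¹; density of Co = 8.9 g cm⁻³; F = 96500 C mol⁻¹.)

0.454 μm

Q = I·t = 0.06140 × 8280.0 = 508.4 C; n(e⁻) = 0.005268 mol.
n(Co) = n(e⁻)/2 = 0.002634 mol, so m = 0.002634 × 58.93 = 0.1552 g.
Volume = m/ρ = 0.1552 / 8.9 = 0.01744 cm³.
Thickness = V/A = 0.01744 / 384 = 4.54 × 10⁻⁵ cm = 0.454 μm.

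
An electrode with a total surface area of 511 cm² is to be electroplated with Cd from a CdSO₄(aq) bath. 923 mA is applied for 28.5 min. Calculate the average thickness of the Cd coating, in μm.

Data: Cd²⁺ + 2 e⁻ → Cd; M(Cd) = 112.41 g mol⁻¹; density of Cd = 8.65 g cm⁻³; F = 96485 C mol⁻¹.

Q = I·t = 0.9230 × 1710.0 = 1578 C; n(e⁻) = 0.01636 mol.
n(Cd) = n(e⁻)/2 = 0.008179 mol, so m = 0.008179 × 112.41 = 0.9194 g.
Volume = m/ρ = 0.9194 / 8.65 = 0.1063 cm³.
Thickness = V/A = 0.1063 / 511 = 2.08 × 10⁻⁴ cm = 2.08 μm.

2.08 μm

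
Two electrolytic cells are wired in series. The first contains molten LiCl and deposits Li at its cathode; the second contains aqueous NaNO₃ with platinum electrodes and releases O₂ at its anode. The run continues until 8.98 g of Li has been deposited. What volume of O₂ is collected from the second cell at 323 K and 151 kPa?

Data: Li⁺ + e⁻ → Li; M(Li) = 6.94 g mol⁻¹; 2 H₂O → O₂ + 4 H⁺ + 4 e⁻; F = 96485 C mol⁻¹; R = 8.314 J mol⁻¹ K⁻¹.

5.75 L

n(Li) = 8.98 / 6.94 = 1.294 mol, so n(e⁻) = 1 × 1.294 = 1.294 mol.
The cells are in series, so the same 1.294 mol of electrons passes through the second cell.
2 H₂O → O₂ + 4 H⁺ + 4 e⁻ — 4 mol e⁻ per mol O₂, so n(O₂) = 1.294/4 = 0.3235 mol.
V = nRT/P = (0.3235 × 8.314 × 323) / (151 × 10³) = 0.00575 m³ = 5.75 L.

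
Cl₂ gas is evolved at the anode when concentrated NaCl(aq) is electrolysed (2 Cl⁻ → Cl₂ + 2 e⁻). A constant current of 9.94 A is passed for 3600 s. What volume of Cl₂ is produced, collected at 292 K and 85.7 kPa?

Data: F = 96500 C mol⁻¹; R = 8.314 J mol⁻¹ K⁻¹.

5.25 L

Q = I·t = 9.940 A × 3600.0 s = 35780 C.
n(e⁻) = Q/F = 35780 / 96500 = 0.3708 mol.
2 electrons are transferred per Cl₂ molecule, so n(Cl₂) = 0.3708 / 2 = 0.1854 mol.
V = nRT/P = (0.1854 × 8.314 × 292) / (85.7 × 10³ Pa) = 0.00525 m³ = 5.25 L.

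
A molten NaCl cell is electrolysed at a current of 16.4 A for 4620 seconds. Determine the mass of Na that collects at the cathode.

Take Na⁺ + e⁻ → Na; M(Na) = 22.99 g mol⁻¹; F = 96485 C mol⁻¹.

18.1 g

Q = I·t = 16.40 A × 4620.0 s = 75770 C.
n(e⁻) = Q/F = 75770 / 96485 = 0.7853 mol.
Na⁺ + e⁻ → Na, so n(Na) = n(e⁻)/1 = 0.7853 mol.
m = n·M = 0.7853 × 22.99 = 18.1 g.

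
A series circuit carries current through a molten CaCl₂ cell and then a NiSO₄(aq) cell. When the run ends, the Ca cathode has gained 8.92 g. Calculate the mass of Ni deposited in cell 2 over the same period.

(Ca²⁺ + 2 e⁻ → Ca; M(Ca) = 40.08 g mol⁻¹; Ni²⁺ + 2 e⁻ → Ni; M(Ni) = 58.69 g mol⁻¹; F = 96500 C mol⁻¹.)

n(Ca) = 8.92 / 40.08 = 0.2226 mol.
Since Ca²⁺ + 2 e⁻ → Ca, n(e⁻) passed = 2 × 0.2226 = 0.4451 mol.
Cells in series carry the same charge, so the same 0.4451 mol of electrons passes through cell 2.
Ni²⁺ + 2 e⁻ → Ni, so n(Ni) = 0.4451 / 2 = 0.2226 mol.
m(Ni) = 0.2226 × 58.69 = 13.1 g.

13.1 g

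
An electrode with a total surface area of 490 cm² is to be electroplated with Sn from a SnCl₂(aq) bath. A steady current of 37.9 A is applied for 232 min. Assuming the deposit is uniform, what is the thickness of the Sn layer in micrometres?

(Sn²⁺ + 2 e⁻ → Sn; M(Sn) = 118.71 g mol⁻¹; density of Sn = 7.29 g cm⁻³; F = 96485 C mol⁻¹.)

Q = I·t = 37.90 × 13920 = 527600 C; n(e⁻) = 5.468 mol.
n(Sn) = n(e⁻)/2 = 2.734 mol, so m = 2.734 × 118.71 = 324.5 g.
Volume = m/ρ = 324.5 / 7.29 = 44.52 cm³.
Thickness = V/A = 44.52 / 490 = 0.0909 cm = 909 μm.

909 μm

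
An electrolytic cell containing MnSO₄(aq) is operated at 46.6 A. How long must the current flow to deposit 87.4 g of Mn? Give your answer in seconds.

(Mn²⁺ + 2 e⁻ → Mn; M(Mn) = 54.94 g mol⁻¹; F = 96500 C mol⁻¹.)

6590 s

n(Mn) = m/M = 87.4 / 54.94 = 1.591 mol.
Each Mn atom requires 2 electrons, so n(e⁻) = 2 × 1.591 = 3.182 mol.
Q = n(e⁻)·F = 3.182 × 96500 = 307000 C.
t = Q/I = 307000 / 46.60 A = 6589 s.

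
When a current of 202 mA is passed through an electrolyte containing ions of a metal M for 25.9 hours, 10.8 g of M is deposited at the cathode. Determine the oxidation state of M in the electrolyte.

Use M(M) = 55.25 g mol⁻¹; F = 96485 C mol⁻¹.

Q = I·t = 0.2020 A × 93240 s = 18830 C, so n(e⁻) = 18830/96485 = 0.1952 mol.
n(M) deposited = 10.8 / 55.25 = 0.1955 mol.
Electrons per atom = n(e⁻)/n(M) = 0.1952 / 0.1955 = 0.999 ≈ 1, so the ion is M⁺.

+1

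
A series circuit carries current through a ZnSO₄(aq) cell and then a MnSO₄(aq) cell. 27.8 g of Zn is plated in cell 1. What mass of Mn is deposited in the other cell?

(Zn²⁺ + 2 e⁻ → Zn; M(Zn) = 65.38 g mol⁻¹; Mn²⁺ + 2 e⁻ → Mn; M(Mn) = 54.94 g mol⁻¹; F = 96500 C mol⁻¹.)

n(Zn) = 27.8 / 65.38 = 0.4252 mol.
Since Zn²⁺ + 2 e⁻ → Zn, n(e⁻) passed = 2 × 0.4252 = 0.8504 mol.
Cells in series carry the same charge, so the same 0.8504 mol of electrons passes through cell 2.
Mn²⁺ + 2 e⁻ → Mn, so n(Mn) = 0.8504 / 2 = 0.4252 mol.
m(Mn) = 0.4252 × 54.94 = 23.4 g.

23.4 g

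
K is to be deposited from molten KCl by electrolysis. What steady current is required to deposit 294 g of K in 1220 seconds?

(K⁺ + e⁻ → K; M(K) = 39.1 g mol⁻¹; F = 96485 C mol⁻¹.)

595 A

n(K) = 294 / 39.1 = 7.519 mol.
n(e⁻) = 1 × 7.519 = 7.519 mol.
Q = n(e⁻)·F = 7.519 × 96485 = 725500 C.
I = Q/t = 725500 / 1220.0 s = 595 A.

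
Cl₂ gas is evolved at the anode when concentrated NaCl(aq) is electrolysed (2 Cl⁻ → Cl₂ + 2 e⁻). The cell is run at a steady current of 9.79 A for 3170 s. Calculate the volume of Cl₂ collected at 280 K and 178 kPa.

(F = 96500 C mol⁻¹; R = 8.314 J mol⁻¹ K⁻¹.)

Q = I·t = 9.790 A × 3170.0 s = 31030 C.
n(e⁻) = Q/F = 31030 / 96500 = 0.3216 mol.
2 electrons are transferred per Cl₂ molecule, so n(Cl₂) = 0.3216 / 2 = 0.1608 mol.
V = nRT/P = (0.1608 × 8.314 × 280) / (178 × 10³ Pa) = 0.00210 m³ = 2.10 L.

2.10 L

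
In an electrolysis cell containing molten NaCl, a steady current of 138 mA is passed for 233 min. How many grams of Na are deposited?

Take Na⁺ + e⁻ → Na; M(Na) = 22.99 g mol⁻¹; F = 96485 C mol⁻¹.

Q = I·t = 0.1380 A × 13980 s = 1929 C.
n(e⁻) = Q/F = 1929 / 96485 = 0.02000 mol.
Na⁺ + e⁻ → Na, so n(Na) = n(e⁻)/1 = 0.02000 mol.
m = n·M = 0.02000 × 22.99 = 0.460 g.

0.460 g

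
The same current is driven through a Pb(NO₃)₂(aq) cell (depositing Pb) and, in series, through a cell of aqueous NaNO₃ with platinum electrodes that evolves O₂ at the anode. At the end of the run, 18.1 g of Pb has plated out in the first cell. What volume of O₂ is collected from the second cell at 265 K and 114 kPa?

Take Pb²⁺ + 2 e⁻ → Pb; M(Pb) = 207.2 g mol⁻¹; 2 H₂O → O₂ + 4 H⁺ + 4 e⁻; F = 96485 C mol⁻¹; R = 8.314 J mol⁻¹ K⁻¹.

0.844 L

n(Pb) = 18.1 / 207.2 = 0.08736 mol, so n(e⁻) = 2 × 0.08736 = 0.1747 mol.
The cells are in series, so the same 0.1747 mol of electrons passes through the second cell.
2 H₂O → O₂ + 4 H⁺ + 4 e⁻ — 4 mol e⁻ per mol O₂, so n(O₂) = 0.1747/4 = 0.04368 mol.
V = nRT/P = (0.04368 × 8.314 × 265) / (114 × 10³) = 8.44 × 10⁻⁴ m³ = 0.844 L.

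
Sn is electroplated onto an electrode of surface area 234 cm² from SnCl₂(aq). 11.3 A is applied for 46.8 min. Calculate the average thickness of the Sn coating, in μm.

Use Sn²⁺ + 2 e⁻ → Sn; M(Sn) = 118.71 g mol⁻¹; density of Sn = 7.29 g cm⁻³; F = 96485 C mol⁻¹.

Q = I·t = 11.30 × 2808.0 = 31730 C; n(e⁻) = 0.3289 mol.
n(Sn) = n(e⁻)/2 = 0.1644 mol, so m = 0.1644 × 118.71 = 19.52 g.
Volume = m/ρ = 19.52 / 7.29 = 2.678 cm³.
Thickness = V/A = 2.678 / 234 = 0.0114 cm = 114 μm.

114 μm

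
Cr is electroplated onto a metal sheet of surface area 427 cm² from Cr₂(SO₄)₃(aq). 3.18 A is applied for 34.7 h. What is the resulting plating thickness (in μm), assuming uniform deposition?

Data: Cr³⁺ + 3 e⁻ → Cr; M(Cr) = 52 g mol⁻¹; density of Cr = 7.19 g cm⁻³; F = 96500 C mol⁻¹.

232 μm

Q = I·t = 3.180 × 124920 = 397200 C; n(e⁻) = 4.117 mol.
n(Cr) = n(e⁻)/3 = 1.372 mol, so m = 1.372 × 52 = 71.35 g.
Volume = m/ρ = 71.35 / 7.19 = 9.924 cm³.
Thickness = V/A = 9.924 / 427 = 0.0232 cm = 232 μm.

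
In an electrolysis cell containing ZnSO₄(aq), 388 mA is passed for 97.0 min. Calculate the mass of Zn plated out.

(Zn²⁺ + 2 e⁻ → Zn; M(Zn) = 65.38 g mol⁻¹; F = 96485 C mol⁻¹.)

0.765 g

Q = I·t = 0.3880 A × 5820.0 s = 2258 C.
n(e⁻) = Q/F = 2258 / 96485 = 0.02340 mol.
Zn²⁺ + 2 e⁻ → Zn, so n(Zn) = n(e⁻)/2 = 0.01170 mol.
m = n·M = 0.01170 × 65.38 = 0.765 g.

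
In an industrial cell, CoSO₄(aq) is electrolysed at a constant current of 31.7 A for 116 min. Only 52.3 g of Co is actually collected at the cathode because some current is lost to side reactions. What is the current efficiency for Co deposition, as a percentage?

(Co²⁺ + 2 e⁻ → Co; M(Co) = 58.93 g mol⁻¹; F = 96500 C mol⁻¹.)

Q = I·t = 31.70 × 6960.0 = 220600 C; n(e⁻) = 220600/96500 = 2.286 mol.
Theoretical n(Co) = n(e⁻)/2 = 1.143 mol, i.e. m_theo = 1.143 × 58.93 = 67.37 g.
Efficiency = m_actual / m_theo = 52.3 / 67.37 = 77.6 %.

77.6 %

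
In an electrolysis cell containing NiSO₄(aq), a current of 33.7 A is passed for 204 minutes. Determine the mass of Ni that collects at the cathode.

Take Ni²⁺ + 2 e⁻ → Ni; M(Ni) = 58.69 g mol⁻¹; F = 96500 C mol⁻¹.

Q = I·t = 33.70 A × 12240 s = 412500 C.
n(e⁻) = Q/F = 412500 / 96500 = 4.274 mol.
Ni²⁺ + 2 e⁻ → Ni, so n(Ni) = n(e⁻)/2 = 2.137 mol.
m = n·M = 2.137 × 58.69 = 125 g.

125 g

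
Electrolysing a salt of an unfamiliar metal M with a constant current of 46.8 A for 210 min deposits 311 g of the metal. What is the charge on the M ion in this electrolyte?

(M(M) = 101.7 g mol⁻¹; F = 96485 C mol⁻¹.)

+2

Q = I·t = 46.80 A × 12600 s = 589700 C, so n(e⁻) = 589700/96485 = 6.112 mol.
n(M) deposited = 311 / 101.7 = 3.058 mol.
Electrons per atom = n(e⁻)/n(M) = 6.112 / 3.058 = 2.00 ≈ 2, so the ion is M²⁺.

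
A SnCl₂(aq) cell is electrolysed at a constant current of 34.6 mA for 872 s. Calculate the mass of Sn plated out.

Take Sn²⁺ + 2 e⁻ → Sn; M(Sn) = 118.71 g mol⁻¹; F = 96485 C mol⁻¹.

Q = I·t = 0.03460 A × 872.00 s = 30.17 C.
n(e⁻) = Q/F = 30.17 / 96485 = 0.0003127 mol.
Sn²⁺ + 2 e⁻ → Sn, so n(Sn) = n(e⁻)/2 = 0.0001564 mol.
m = n·M = 0.0001564 × 118.71 = 0.0186 g.

0.0186 g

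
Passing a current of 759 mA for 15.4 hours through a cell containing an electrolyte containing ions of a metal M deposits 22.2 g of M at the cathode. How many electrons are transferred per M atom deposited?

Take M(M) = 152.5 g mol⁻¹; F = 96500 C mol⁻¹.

Q = I·t = 0.7590 A × 55440 s = 42080 C, so n(e⁻) = 42080/96500 = 0.4361 mol.
n(M) deposited = 22.2 / 152.5 = 0.1456 mol.
Electrons per atom = n(e⁻)/n(M) = 0.4361 / 0.1456 = 3.00 ≈ 3, so the ion is M³⁺.

3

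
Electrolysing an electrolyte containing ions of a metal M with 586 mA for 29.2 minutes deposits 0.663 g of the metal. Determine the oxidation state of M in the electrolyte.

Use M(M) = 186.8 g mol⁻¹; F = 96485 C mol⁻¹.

+3

Q = I·t = 0.5860 A × 1752.0 s = 1027 C, so n(e⁻) = 1027/96485 = 0.01064 mol.
n(M) deposited = 0.663 / 186.8 = 0.003549 mol.
Electrons per atom = n(e⁻)/n(M) = 0.01064 / 0.003549 = 3.00 ≈ 3, so the ion is M³⁺.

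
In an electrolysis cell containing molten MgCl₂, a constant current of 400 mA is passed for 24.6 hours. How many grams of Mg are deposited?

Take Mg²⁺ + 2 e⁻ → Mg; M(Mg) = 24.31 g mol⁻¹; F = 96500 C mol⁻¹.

4.46 g

Q = I·t = 0.4000 A × 88560 s = 35420 C.
n(e⁻) = Q/F = 35420 / 96500 = 0.3671 mol.
Mg²⁺ + 2 e⁻ → Mg, so n(Mg) = n(e⁻)/2 = 0.1835 mol.
m = n·M = 0.1835 × 24.31 = 4.46 g.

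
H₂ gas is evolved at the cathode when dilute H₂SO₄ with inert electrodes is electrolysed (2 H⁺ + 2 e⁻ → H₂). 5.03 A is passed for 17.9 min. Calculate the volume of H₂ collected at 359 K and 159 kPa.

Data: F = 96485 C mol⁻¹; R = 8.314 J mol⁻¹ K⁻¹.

0.526 L

Q = I·t = 5.030 A × 1074.0 s = 5402 C.
n(e⁻) = Q/F = 5402 / 96485 = 0.05599 mol.
2 electrons are transferred per H₂ molecule, so n(H₂) = 0.05599 / 2 = 0.02800 mol.
V = nRT/P = (0.02800 × 8.314 × 359) / (159 × 10³ Pa) = 5.26 × 10⁻⁴ m³ = 0.526 L.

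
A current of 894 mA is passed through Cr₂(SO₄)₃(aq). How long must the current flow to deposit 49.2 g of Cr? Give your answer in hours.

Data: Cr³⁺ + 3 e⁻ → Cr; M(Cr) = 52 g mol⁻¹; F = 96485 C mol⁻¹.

n(Cr) = m/M = 49.2 / 52 = 0.9462 mol.
Each Cr atom requires 3 electrons, so n(e⁻) = 3 × 0.9462 = 2.838 mol.
Q = n(e⁻)·F = 2.838 × 96485 = 273900 C.
t = Q/I = 273900 / 0.8940 A = 306300 s = 85.1 h.

85.1 h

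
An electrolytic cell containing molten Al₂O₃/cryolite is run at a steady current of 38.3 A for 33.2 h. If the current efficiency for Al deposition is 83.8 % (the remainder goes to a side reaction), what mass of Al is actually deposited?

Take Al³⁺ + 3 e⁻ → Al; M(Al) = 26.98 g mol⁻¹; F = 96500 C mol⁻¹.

Q = I·t = 38.30 × 119520 = 4578000 C.
n(e⁻) = 4578000/96500 = 47.44 mol; theoretically n(Al) = 47.44/3 = 15.81 mol, m_theo = 426.6 g.
At 83.8 % efficiency, m_actual = 0.838 × 426.6 = 358 g.

358 g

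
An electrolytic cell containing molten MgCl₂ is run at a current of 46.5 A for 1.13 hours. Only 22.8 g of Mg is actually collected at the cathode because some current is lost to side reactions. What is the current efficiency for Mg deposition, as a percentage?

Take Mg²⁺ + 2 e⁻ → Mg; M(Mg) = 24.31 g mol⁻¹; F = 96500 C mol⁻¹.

95.7 %

Q = I·t = 46.50 × 4068.0 = 189200 C; n(e⁻) = 189200/96500 = 1.960 mol.
Theoretical n(Mg) = n(e⁻)/2 = 0.9801 mol, i.e. m_theo = 0.9801 × 24.31 = 23.83 g.
Efficiency = m_actual / m_theo = 22.8 / 23.83 = 95.7 %.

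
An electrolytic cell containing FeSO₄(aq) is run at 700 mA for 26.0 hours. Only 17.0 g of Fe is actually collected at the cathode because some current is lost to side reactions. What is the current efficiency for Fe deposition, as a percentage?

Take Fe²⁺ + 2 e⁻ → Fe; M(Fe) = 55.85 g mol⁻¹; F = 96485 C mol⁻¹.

89.6 %

Q = I·t = 0.7000 × 93600 = 65520 C; n(e⁻) = 65520/96485 = 0.6791 mol.
Theoretical n(Fe) = n(e⁻)/2 = 0.3395 mol, i.e. m_theo = 0.3395 × 55.85 = 18.96 g.
Efficiency = m_actual / m_theo = 17.0 / 18.96 = 89.6 %.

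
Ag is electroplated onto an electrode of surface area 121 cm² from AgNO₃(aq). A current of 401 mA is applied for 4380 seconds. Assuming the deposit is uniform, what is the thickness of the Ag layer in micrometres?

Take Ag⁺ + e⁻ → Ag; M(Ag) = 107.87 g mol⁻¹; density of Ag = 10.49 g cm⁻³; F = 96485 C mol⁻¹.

Q = I·t = 0.4010 × 4380.0 = 1756 C; n(e⁻) = 0.01820 mol.
n(Ag) = n(e⁻)/1 = 0.01820 mol, so m = 0.01820 × 107.87 = 1.964 g.
Volume = m/ρ = 1.964 / 10.49 = 0.1872 cm³.
Thickness = V/A = 0.1872 / 121 = 0.00155 cm = 15.5 μm.

15.5 μm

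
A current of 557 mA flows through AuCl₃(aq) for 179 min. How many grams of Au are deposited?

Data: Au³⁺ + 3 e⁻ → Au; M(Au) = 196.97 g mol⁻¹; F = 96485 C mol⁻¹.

Q = I·t = 0.5570 A × 10740 s = 5982 C.
n(e⁻) = Q/F = 5982 / 96485 = 0.06200 mol.
Au³⁺ + 3 e⁻ → Au, so n(Au) = n(e⁻)/3 = 0.02067 mol.
m = n·M = 0.02067 × 196.97 = 4.07 g.

4.07 g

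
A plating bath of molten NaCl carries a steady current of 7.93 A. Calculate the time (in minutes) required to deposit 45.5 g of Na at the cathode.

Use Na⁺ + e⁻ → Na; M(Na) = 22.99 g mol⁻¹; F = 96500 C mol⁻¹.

401 min

n(Na) = m/M = 45.5 / 22.99 = 1.979 mol.
Each Na atom requires 1 electron, so n(e⁻) = 1 × 1.979 = 1.979 mol.
Q = n(e⁻)·F = 1.979 × 96500 = 191000 C.
t = Q/I = 191000 / 7.930 A = 24080 s = 401 min.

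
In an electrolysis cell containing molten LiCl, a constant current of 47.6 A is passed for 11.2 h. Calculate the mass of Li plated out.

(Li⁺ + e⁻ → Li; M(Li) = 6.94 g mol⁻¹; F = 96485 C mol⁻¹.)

Q = I·t = 47.60 A × 40320 s = 1919000 C.
n(e⁻) = Q/F = 1919000 / 96485 = 19.89 mol.
Li⁺ + e⁻ → Li, so n(Li) = n(e⁻)/1 = 19.89 mol.
m = n·M = 19.89 × 6.94 = 138 g.

138 g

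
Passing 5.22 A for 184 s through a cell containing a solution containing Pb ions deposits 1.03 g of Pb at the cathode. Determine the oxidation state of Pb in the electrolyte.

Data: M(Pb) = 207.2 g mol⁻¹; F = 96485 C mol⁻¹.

+2

Q = I·t = 5.220 A × 184.00 s = 960.5 C, so n(e⁻) = 960.5/96485 = 0.009955 mol.
n(Pb) deposited = 1.03 / 207.2 = 0.004971 mol.
Electrons per atom = n(e⁻)/n(Pb) = 0.009955 / 0.004971 = 2.00 ≈ 2, so the ion is Pb²⁺.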